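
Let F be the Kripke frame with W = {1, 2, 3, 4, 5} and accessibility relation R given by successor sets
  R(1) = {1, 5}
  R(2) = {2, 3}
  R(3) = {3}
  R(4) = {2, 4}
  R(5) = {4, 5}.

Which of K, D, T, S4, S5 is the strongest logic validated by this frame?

Serial (axiom D): yes — every world has a successor (e.g. 1 R 1).
Reflexive (axiom T): yes — every world is R-related to itself.
Transitive (axiom 4): no — 1 R 5 and 5 R 4, but not 1 R 4.
Euclidean (axiom 5): no — 1 R 5 and 1 R 1, but not 5 R 1.
So F validates K, D, T; S4 would additionally require R to be transitive. The strongest is T.

T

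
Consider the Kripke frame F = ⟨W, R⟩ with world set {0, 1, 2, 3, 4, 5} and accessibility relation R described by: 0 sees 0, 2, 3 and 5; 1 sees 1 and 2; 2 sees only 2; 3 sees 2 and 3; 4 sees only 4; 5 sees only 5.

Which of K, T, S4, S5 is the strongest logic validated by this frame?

S4

Reflexive (axiom T): yes — every world is R-related to itself.
Transitive (axiom 4): yes — every two-step R-path is closed by a direct edge.
Euclidean (axiom 5): no — 0 R 2 and 0 R 3, but not 2 R 3.
So F validates K, T, S4; S5 would additionally require R to be Euclidean. The strongest is S4.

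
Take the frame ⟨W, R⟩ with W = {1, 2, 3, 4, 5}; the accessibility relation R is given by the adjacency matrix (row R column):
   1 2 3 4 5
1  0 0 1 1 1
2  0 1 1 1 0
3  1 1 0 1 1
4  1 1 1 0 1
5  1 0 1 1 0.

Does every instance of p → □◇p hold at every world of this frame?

By correspondence theory, B is valid on a frame iff R is symmetric.
Symmetric: yes — every pair in R has its reverse in R.

Yes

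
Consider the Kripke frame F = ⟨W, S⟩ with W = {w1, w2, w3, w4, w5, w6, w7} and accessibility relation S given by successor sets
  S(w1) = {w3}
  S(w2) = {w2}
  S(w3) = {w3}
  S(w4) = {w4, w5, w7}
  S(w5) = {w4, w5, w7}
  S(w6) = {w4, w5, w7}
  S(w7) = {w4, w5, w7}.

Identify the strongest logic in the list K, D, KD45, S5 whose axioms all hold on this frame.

KD45

Serial (axiom D): yes — every world has a successor (e.g. w1 S w3).
Euclidean (axiom 5): yes — any two successors of a common world are S-related.
Transitive (axiom 4): yes — every two-step S-path is closed by a direct edge.
Reflexive (axiom T): no — w1 is not related to itself.
So F validates K, D, KD45; S5 would additionally require S to be reflexive. The strongest is KD45.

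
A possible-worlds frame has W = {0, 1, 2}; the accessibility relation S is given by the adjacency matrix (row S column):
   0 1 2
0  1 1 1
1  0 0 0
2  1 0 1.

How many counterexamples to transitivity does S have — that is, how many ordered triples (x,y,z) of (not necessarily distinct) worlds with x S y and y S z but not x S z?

Enumerating: (2,0,1).

1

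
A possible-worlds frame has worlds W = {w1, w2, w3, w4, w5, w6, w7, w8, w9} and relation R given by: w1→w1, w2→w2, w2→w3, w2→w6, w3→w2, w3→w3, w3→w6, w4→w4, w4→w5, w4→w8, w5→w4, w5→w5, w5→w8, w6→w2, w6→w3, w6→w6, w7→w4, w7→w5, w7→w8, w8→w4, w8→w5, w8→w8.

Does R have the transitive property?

Yes

Transitive: yes — every two-step R-path is closed by a direct edge.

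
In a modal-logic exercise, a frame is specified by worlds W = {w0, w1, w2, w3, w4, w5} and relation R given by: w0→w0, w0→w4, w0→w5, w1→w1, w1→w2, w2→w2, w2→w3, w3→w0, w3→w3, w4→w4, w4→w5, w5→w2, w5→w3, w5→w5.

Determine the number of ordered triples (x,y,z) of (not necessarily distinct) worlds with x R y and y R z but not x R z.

Enumerating: (w0,w5,w2), (w0,w5,w3), (w1,w2,w3), (w2,w3,w0), (w3,w0,w4), (w3,w0,w5), (w4,w5,w2), (w4,w5,w3), (w5,w3,w0).

9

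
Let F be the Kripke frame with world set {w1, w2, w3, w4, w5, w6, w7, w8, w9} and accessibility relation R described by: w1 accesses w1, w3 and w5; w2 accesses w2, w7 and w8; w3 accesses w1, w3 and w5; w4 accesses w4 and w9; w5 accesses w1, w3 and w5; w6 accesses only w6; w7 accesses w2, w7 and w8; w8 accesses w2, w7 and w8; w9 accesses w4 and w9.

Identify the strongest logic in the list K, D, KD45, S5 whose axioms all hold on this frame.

S5

Serial (axiom D): yes — every world has a successor (e.g. w1 R w1).
Euclidean (axiom 5): yes — any two successors of a common world are R-related.
Transitive (axiom 4): yes — every two-step R-path is closed by a direct edge.
Reflexive (axiom T): yes — every world is R-related to itself.
So F validates K, D, KD45, S5. The strongest is S5.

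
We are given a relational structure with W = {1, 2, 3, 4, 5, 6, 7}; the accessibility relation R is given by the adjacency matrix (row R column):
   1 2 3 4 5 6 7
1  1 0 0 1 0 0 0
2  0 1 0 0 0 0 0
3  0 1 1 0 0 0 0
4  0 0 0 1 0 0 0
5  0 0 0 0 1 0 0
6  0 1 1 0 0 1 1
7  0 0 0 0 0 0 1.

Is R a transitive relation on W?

Yes

Transitive: yes — every two-step R-path is closed by a direct edge.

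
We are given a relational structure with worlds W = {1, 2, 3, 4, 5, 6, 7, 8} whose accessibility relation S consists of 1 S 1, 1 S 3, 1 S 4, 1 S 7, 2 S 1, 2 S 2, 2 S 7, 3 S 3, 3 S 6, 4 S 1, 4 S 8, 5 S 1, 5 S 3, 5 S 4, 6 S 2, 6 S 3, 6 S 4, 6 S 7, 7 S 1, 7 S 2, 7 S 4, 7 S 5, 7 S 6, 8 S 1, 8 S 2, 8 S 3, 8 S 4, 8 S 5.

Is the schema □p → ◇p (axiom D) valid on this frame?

Yes

By correspondence theory, D is valid on a frame iff S is serial.
Serial: yes — every world has a successor (e.g. 1 S 1).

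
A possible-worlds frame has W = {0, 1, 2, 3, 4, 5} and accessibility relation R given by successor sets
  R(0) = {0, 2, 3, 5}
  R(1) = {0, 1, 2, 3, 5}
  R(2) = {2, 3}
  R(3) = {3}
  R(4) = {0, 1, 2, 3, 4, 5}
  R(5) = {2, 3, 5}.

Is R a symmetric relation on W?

No

Symmetric: no — 0 R 2 but not 2 R 0.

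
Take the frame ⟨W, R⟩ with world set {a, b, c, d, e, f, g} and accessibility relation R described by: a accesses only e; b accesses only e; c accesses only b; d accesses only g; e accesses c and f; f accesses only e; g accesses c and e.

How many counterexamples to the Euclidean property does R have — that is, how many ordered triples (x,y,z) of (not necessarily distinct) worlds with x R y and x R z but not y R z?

12

Enumerating: (a,e,e), (b,e,e), (c,b,b), (d,g,g), (e,c,c), (e,c,f), (e,f,c), (e,f,f), (f,e,e), (g,c,c), (g,c,e), (g,e,e).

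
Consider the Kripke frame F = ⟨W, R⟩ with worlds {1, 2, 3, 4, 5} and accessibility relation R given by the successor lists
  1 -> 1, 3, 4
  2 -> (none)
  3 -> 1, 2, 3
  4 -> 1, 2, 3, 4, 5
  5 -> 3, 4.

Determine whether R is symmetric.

Symmetric: no — 3 R 2 but not 2 R 3.

No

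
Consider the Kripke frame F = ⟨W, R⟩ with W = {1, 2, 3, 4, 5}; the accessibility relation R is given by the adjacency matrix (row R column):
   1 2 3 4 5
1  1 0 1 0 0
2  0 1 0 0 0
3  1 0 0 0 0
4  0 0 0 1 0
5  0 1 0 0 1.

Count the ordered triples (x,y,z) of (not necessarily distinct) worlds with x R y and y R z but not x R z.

Enumerating: (3,1,3).

1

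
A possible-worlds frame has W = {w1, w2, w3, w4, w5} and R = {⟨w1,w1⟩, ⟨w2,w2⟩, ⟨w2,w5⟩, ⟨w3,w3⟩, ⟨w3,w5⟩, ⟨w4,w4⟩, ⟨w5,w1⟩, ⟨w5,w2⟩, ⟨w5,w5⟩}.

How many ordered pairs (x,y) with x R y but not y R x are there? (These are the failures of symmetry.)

2

Enumerating: (w3,w5), (w5,w1).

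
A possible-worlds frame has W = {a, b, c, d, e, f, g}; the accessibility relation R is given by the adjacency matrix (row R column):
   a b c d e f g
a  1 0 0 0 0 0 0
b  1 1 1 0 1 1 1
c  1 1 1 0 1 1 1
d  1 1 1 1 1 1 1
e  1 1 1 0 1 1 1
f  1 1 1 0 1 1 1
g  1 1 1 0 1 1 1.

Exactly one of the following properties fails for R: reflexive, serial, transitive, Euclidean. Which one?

Reflexive: yes — every world is R-related to itself.
Serial: yes — every world has a successor (e.g. a R a).
Transitive: yes — every two-step R-path is closed by a direct edge.
Euclidean: no — b R a and b R c, but not a R c.
Only Euclidean fails.

Euclidean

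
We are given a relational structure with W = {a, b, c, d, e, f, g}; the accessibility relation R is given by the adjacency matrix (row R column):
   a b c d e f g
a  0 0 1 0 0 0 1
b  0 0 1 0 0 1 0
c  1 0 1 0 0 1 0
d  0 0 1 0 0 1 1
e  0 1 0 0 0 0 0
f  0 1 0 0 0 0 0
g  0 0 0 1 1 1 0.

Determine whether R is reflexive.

Reflexive: no — a is not related to itself.

No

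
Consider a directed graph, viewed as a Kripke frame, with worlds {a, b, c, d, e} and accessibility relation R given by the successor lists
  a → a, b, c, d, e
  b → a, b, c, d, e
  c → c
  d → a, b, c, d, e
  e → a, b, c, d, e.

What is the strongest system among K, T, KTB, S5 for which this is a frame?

T

Reflexive (axiom T): yes — every world is R-related to itself.
Symmetric (axiom B): no — a R c but not c R a.
Euclidean (axiom 5): no — a R c and a R b, but not c R b.
So F validates K, T; KTB would additionally require R to be symmetric. The strongest is T.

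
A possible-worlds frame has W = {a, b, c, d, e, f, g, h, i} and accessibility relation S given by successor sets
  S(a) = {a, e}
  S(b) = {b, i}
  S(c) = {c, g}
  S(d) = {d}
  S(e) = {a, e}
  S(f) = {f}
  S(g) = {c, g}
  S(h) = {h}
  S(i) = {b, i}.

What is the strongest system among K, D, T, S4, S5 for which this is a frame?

S5

Serial (axiom D): yes — every world has a successor (e.g. a S a).
Reflexive (axiom T): yes — every world is S-related to itself.
Transitive (axiom 4): yes — every two-step S-path is closed by a direct edge.
Euclidean (axiom 5): yes — any two successors of a common world are S-related.
So F validates K, D, T, S4, S5. The strongest is S5.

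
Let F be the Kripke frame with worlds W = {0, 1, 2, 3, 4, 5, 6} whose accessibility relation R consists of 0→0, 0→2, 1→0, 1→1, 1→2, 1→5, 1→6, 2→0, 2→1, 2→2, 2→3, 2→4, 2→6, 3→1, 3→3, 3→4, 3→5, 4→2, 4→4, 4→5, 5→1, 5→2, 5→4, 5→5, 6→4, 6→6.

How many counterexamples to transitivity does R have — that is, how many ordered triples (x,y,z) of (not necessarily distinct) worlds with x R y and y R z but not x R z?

Enumerating: (0,2,1), (0,2,3), (0,2,4), (0,2,6), (1,2,3), (1,2,4), (1,5,4), (1,6,4), (2,1,5), (2,3,5), (2,4,5), (3,1,0), … and 16 more.
Total: 28.

28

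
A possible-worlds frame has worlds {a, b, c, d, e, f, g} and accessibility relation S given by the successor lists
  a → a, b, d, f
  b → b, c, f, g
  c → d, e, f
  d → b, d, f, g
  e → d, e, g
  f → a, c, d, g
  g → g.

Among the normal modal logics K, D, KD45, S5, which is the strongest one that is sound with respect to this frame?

Serial (axiom D): yes — every world has a successor (e.g. a S a).
Euclidean (axiom 5): no — a S b and a S d, but not b S d.
Transitive (axiom 4): no — a S b and b S c, but not a S c.
Reflexive (axiom T): no — c is not related to itself.
So F validates K, D; KD45 would additionally require S to be Euclidean and transitive. The strongest is D.

D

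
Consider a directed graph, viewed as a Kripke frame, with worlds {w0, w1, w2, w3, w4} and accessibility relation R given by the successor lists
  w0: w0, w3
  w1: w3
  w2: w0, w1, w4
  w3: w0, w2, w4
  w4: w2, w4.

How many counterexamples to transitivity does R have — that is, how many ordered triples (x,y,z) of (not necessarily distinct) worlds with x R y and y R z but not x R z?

Enumerating: (w0,w3,w2), (w0,w3,w4), (w1,w3,w0), (w1,w3,w2), (w1,w3,w4), (w2,w0,w3), (w2,w1,w3), (w2,w4,w2), (w3,w0,w3), (w3,w2,w1), (w4,w2,w0), (w4,w2,w1).

12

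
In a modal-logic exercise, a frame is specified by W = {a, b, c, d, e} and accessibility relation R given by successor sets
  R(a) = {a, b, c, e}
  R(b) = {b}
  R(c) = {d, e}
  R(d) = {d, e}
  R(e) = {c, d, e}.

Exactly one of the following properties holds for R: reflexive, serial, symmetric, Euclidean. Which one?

Reflexive: no — c is not related to itself.
Serial: yes — every world has a successor (e.g. a R a).
Symmetric: no — a R b but not b R a.
Euclidean: no — a R b and a R c, but not b R c.
Only serial holds.

serial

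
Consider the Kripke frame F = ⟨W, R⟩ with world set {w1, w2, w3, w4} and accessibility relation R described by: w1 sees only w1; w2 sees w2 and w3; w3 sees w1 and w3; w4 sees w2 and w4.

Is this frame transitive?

No

Transitive: no — w2 R w3 and w3 R w1, but not w2 R w1.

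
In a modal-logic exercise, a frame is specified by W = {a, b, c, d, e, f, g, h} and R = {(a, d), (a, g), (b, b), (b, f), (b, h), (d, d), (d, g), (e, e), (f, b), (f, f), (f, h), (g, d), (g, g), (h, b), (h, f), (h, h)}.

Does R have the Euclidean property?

Yes

Euclidean: yes — any two successors of a common world are R-related.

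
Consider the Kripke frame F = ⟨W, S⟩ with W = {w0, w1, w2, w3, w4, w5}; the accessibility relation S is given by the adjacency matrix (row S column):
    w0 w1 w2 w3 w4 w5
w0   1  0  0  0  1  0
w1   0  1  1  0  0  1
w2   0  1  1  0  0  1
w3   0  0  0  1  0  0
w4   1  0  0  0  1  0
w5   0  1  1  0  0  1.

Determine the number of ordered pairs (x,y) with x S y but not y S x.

S is symmetric; there are no such tuples.

0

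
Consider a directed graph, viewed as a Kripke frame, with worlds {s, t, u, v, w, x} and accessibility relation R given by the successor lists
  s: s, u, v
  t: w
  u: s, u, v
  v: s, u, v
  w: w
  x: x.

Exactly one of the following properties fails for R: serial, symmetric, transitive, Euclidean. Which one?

Serial: yes — every world has a successor (e.g. s R s).
Symmetric: no — t R w but not w R t.
Transitive: yes — every two-step R-path is closed by a direct edge.
Euclidean: yes — any two successors of a common world are R-related.
Only symmetric fails.

symmetric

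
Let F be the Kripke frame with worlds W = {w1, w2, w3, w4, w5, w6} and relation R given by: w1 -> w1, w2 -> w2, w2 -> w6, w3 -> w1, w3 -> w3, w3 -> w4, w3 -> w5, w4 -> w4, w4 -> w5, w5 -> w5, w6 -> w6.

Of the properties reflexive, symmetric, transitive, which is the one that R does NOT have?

Reflexive: yes — every world is R-related to itself.
Symmetric: no — w2 R w6 but not w6 R w2.
Transitive: yes — every two-step R-path is closed by a direct edge.
Only symmetric fails.

symmetric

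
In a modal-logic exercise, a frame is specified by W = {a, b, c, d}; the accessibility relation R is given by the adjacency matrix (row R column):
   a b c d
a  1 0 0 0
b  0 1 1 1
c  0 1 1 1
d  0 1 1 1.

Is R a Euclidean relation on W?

Euclidean: yes — any two successors of a common world are R-related.

Yes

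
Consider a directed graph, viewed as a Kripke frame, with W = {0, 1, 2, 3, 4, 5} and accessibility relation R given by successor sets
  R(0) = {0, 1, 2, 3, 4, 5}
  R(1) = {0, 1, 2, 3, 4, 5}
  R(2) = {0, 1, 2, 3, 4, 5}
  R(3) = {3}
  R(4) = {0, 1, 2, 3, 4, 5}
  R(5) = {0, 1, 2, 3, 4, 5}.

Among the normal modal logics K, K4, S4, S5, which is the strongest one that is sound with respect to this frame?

S4

Transitive (axiom 4): yes — every two-step R-path is closed by a direct edge.
Reflexive (axiom T): yes — every world is R-related to itself.
Euclidean (axiom 5): no — 0 R 3 and 0 R 1, but not 3 R 1.
So F validates K, K4, S4; S5 would additionally require R to be Euclidean. The strongest is S4.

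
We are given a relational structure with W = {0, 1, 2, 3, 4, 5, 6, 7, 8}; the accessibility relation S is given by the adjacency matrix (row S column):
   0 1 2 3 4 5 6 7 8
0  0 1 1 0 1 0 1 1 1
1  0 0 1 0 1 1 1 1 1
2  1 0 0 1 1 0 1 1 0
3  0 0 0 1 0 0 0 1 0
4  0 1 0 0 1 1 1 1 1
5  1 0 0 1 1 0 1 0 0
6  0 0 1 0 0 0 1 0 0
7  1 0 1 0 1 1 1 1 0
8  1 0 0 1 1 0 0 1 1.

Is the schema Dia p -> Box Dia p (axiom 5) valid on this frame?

By correspondence theory, 5 is valid on a frame iff S is Euclidean.
Euclidean: no — 0 S 2 and 0 S 1, but not 2 S 1.

No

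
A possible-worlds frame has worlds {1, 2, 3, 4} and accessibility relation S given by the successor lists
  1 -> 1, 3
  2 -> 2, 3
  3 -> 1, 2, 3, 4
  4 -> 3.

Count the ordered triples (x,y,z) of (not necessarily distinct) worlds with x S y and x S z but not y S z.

7

Enumerating: (3,1,2), (3,1,4), (3,2,1), (3,2,4), (3,4,1), (3,4,2), (3,4,4).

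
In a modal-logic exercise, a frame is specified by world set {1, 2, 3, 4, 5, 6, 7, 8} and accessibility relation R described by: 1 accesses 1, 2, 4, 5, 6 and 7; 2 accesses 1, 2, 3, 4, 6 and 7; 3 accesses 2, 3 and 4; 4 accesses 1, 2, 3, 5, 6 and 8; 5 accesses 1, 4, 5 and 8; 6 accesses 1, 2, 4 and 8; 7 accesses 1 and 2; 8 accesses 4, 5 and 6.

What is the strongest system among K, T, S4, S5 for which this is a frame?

Reflexive (axiom T): no — 4 is not related to itself.
Transitive (axiom 4): no — 1 R 2 and 2 R 3, but not 1 R 3.
Euclidean (axiom 5): no — 1 R 2 and 1 R 5, but not 2 R 5.
So F validates K; T would additionally require R to be reflexive. The strongest is K.

K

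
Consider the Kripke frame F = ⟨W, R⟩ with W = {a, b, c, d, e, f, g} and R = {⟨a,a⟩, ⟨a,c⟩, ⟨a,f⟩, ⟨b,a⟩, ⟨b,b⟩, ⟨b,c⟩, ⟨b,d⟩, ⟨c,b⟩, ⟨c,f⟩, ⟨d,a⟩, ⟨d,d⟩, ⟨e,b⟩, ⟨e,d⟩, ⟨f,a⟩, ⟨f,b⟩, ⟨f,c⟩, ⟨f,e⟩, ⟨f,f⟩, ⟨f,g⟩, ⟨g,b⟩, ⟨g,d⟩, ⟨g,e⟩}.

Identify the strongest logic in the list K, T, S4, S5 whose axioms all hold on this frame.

K

Reflexive (axiom T): no — c is not related to itself.
Transitive (axiom 4): no — a R c and c R b, but not a R b.
Euclidean (axiom 5): no — b R a and b R d, but not a R d.
So F validates K; T would additionally require R to be reflexive. The strongest is K.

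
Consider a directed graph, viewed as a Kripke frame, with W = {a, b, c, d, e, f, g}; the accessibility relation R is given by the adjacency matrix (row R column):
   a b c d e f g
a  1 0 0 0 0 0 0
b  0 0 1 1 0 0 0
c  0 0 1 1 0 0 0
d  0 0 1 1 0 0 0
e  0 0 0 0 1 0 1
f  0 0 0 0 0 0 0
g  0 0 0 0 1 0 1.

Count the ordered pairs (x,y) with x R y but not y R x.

Enumerating: (b,c), (b,d).

2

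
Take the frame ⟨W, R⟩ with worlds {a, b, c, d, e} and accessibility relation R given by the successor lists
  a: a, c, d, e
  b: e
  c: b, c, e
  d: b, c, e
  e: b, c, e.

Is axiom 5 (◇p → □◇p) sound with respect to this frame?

The schema 5 characterises exactly the Euclidean frames.
Euclidean: no — a R c and a R d, but not c R d.

No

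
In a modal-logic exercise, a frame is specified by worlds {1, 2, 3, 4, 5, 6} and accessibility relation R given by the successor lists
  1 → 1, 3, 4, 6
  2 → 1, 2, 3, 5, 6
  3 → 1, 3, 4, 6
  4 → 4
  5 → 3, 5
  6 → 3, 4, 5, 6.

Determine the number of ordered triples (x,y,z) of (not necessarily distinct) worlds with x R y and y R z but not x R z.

9

Enumerating: (1,6,5), (2,1,4), (2,3,4), (2,6,4), (3,6,5), (5,3,1), (5,3,4), (5,3,6), (6,3,1).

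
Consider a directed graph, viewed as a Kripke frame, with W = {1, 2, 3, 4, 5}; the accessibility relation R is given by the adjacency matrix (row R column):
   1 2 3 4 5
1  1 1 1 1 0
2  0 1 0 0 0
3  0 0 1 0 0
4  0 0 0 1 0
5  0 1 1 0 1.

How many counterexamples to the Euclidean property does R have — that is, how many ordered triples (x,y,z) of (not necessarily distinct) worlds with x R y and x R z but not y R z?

13

Enumerating: (1,2,1), (1,2,3), (1,2,4), (1,3,1), (1,3,2), (1,3,4), (1,4,1), (1,4,2), (1,4,3), (5,2,3), (5,2,5), (5,3,2), (5,3,5).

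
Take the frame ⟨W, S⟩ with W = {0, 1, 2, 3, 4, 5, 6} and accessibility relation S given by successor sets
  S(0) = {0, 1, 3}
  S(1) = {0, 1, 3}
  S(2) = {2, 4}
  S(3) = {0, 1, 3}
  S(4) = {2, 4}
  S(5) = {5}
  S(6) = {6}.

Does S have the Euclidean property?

Yes

Euclidean: yes — any two successors of a common world are S-related.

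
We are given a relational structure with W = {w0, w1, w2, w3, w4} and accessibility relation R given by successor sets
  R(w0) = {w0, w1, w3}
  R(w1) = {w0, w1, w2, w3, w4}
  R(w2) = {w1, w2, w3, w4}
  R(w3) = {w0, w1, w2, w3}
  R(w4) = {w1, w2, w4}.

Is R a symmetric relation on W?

Symmetric: yes — every pair in R has its reverse in R.

Yes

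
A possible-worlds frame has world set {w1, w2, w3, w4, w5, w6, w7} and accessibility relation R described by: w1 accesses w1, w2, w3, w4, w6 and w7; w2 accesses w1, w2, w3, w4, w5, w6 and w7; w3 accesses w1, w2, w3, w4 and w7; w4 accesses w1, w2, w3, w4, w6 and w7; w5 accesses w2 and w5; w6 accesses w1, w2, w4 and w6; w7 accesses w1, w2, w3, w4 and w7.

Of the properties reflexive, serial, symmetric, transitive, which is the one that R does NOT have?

Reflexive: yes — every world is R-related to itself.
Serial: yes — every world has a successor (e.g. w1 R w1).
Symmetric: yes — every pair in R has its reverse in R.
Transitive: no — w1 R w2 and w2 R w5, but not w1 R w5.
Only transitive fails.

transitive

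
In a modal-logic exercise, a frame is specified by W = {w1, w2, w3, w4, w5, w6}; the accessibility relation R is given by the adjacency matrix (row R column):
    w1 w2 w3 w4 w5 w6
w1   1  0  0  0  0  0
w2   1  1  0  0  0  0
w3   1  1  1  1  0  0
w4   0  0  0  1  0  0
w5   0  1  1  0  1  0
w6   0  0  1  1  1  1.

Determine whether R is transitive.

Transitive: no — w5 R w2 and w2 R w1, but not w5 R w1.

No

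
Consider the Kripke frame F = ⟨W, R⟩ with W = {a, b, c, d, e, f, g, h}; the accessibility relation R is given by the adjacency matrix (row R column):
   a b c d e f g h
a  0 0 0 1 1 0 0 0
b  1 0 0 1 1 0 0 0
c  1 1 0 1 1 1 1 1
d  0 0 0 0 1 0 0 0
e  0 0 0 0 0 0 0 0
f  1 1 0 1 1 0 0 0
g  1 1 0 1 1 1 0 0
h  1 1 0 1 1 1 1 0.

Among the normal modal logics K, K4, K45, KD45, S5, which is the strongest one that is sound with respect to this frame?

Transitive (axiom 4): yes — every two-step R-path is closed by a direct edge.
Euclidean (axiom 5): no — a R e and a R d, but not e R d.
Serial (axiom D): no — e has no R-successor.
Reflexive (axiom T): no — a is not related to itself.
So F validates K, K4; K45 would additionally require R to be Euclidean. The strongest is K4.

K4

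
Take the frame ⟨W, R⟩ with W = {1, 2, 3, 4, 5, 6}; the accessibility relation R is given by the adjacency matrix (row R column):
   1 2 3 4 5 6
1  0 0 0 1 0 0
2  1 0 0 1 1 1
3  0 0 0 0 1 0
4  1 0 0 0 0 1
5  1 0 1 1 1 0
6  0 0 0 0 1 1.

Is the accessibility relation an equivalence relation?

Reflexive: no — 1 is not related to itself.
Symmetric: no — 2 R 1 but not 1 R 2.
Transitive: no — 1 R 4 and 4 R 6, but not 1 R 6.
So R is not an equivalence relation.

No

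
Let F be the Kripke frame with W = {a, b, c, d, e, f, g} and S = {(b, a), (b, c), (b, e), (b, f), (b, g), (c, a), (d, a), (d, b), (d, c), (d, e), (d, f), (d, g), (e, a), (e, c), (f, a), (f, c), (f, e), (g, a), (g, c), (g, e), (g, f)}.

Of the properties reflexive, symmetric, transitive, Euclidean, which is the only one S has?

Reflexive: no — a is not related to itself.
Symmetric: no — b S a but not a S b.
Transitive: yes — every two-step S-path is closed by a direct edge.
Euclidean: no — b S a and b S c, but not a S c.
Only transitive holds.

transitive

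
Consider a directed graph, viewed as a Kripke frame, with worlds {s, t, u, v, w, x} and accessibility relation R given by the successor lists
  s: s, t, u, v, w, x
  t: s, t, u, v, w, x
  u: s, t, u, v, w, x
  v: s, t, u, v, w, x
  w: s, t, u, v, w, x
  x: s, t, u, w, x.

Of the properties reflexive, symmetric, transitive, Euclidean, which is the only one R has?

reflexive

Reflexive: yes — every world is R-related to itself.
Symmetric: no — v R x but not x R v.
Transitive: no — x R s and s R v, but not x R v.
Euclidean: no — s R x and s R v, but not x R v.
Only reflexive holds.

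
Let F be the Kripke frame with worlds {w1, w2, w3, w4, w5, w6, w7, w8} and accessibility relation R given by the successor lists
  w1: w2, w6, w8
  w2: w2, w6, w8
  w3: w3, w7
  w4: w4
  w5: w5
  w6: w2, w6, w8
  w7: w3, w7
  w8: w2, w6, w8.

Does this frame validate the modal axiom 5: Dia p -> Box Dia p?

Yes

The schema 5 characterises exactly the Euclidean frames.
Euclidean: yes — any two successors of a common world are R-related.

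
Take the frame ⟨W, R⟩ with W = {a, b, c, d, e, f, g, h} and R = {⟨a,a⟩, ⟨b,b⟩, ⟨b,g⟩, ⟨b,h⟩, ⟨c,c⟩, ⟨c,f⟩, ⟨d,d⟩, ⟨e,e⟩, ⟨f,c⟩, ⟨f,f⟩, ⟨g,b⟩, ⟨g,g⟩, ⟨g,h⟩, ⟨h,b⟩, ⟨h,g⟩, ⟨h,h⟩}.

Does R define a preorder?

Reflexive: yes — every world is R-related to itself.
Transitive: yes — every two-step R-path is closed by a direct edge.
So R is a preorder.

Yes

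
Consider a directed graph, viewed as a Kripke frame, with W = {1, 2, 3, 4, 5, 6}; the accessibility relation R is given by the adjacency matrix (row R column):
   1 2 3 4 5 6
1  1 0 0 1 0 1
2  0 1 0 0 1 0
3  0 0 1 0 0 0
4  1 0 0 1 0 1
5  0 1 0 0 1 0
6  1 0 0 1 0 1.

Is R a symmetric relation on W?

Yes

Symmetric: yes — every pair in R has its reverse in R.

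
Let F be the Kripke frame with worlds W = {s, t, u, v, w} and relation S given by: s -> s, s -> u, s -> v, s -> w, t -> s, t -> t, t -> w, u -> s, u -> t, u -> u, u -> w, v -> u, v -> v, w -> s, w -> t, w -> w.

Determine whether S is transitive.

Transitive: no — s S u and u S t, but not s S t.

No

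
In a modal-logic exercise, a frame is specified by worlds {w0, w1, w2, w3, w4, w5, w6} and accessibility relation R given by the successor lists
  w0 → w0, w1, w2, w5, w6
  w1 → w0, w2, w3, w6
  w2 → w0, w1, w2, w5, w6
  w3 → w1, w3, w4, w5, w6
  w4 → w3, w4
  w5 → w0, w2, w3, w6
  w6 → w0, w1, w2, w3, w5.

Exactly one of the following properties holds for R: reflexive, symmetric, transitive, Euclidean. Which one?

Reflexive: no — w1 is not related to itself.
Symmetric: yes — every pair in R has its reverse in R.
Transitive: no — w0 R w1 and w1 R w3, but not w0 R w3.
Euclidean: no — w0 R w1 and w0 R w5, but not w1 R w5.
Only symmetric holds.

symmetric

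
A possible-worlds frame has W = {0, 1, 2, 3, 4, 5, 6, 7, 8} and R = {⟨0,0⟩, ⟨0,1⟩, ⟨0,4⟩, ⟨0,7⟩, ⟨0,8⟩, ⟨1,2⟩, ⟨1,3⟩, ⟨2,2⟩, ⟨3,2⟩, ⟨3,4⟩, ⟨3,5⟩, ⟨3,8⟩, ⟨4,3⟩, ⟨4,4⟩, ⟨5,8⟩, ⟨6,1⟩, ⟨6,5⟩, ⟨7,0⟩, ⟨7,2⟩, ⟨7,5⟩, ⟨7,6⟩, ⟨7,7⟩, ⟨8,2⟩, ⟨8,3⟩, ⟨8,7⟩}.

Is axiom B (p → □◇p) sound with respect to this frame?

The schema B characterises exactly the symmetric frames.
Symmetric: no — 0 R 1 but not 1 R 0.

No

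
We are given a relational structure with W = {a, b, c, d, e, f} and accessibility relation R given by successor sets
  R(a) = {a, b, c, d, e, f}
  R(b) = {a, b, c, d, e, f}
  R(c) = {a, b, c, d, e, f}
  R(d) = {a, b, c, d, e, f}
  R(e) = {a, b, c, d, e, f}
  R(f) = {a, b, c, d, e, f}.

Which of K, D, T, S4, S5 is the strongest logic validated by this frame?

S5

Serial (axiom D): yes — every world has a successor (e.g. a R a).
Reflexive (axiom T): yes — every world is R-related to itself.
Transitive (axiom 4): yes — every two-step R-path is closed by a direct edge.
Euclidean (axiom 5): yes — any two successors of a common world are R-related.
So F validates K, D, T, S4, S5. The strongest is S5.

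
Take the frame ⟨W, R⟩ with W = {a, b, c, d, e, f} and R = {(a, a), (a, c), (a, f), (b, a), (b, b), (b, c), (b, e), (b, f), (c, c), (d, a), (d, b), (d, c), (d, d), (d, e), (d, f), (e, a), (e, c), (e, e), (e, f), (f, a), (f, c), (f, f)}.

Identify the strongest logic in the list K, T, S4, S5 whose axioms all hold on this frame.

Reflexive (axiom T): yes — every world is R-related to itself.
Transitive (axiom 4): yes — every two-step R-path is closed by a direct edge.
Euclidean (axiom 5): no — a R c and a R f, but not c R f.
So F validates K, T, S4; S5 would additionally require R to be Euclidean. The strongest is S4.

S4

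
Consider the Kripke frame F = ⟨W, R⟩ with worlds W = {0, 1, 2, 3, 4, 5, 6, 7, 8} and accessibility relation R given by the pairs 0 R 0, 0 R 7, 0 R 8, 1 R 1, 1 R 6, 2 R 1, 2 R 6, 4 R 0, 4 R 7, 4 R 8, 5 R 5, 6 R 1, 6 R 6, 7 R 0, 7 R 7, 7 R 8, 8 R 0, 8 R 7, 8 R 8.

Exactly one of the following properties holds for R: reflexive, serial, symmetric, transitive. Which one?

transitive

Reflexive: no — 2 is not related to itself.
Serial: no — 3 has no R-successor.
Symmetric: no — 2 R 1 but not 1 R 2.
Transitive: yes — every two-step R-path is closed by a direct edge.
Only transitive holds.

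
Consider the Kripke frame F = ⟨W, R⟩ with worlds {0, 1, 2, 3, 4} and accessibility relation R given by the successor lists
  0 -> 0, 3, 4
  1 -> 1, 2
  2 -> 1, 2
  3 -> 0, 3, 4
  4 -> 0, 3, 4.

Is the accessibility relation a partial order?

No

Reflexive: yes — every world is R-related to itself.
Transitive: yes — every two-step R-path is closed by a direct edge.
Antisymmetric: no — 0 R 3 and 3 R 0 with 0 ≠ 3.
So R is not a partial order.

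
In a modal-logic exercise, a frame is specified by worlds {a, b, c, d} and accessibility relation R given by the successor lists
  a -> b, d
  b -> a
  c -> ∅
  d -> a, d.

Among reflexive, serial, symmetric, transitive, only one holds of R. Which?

Reflexive: no — a is not related to itself.
Serial: no — c has no R-successor.
Symmetric: yes — every pair in R has its reverse in R.
Transitive: no — b R a and a R d, but not b R d.
Only symmetric holds.

symmetric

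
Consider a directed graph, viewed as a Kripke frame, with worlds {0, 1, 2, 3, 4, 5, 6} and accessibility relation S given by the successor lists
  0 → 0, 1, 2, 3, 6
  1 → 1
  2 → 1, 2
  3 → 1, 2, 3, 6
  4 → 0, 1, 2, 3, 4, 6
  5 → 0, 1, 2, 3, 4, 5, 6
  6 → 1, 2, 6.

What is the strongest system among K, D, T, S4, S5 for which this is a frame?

S4

Serial (axiom D): yes — every world has a successor (e.g. 0 S 0).
Reflexive (axiom T): yes — every world is S-related to itself.
Transitive (axiom 4): yes — every two-step S-path is closed by a direct edge.
Euclidean (axiom 5): no — 0 S 1 and 0 S 2, but not 1 S 2.
So F validates K, D, T, S4; S5 would additionally require S to be Euclidean. The strongest is S4.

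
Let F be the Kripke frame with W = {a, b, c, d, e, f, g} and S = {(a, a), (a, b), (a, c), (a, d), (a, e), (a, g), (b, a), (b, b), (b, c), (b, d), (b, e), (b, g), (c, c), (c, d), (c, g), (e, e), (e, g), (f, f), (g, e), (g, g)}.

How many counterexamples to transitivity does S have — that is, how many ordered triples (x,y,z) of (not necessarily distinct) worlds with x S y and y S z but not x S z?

Enumerating: (c,g,e).

1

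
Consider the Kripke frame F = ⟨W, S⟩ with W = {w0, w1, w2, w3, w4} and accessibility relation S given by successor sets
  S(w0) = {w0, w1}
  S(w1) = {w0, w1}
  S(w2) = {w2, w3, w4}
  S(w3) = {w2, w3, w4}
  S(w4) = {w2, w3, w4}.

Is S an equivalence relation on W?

Yes

Reflexive: yes — every world is S-related to itself.
Symmetric: yes — every pair in S has its reverse in S.
Transitive: yes — every two-step S-path is closed by a direct edge.
So S is an equivalence relation.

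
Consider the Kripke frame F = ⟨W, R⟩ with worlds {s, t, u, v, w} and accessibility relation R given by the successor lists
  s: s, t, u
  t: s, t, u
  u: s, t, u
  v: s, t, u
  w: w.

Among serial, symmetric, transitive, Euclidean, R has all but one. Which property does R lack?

Serial: yes — every world has a successor (e.g. s R s).
Symmetric: no — v R s but not s R v.
Transitive: yes — every two-step R-path is closed by a direct edge.
Euclidean: yes — any two successors of a common world are R-related.
Only symmetric fails.

symmetric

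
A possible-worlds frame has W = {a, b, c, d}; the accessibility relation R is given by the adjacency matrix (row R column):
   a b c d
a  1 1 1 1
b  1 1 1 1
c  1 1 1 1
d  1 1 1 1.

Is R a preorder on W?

Reflexive: yes — every world is R-related to itself.
Transitive: yes — every two-step R-path is closed by a direct edge.
So R is a preorder.

Yes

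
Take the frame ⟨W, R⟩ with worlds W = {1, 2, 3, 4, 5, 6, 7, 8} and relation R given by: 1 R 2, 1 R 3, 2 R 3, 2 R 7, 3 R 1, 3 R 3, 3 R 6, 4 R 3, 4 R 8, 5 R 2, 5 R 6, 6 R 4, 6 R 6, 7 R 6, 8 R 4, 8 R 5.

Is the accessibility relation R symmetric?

Symmetric: no — 1 R 2 but not 2 R 1.

No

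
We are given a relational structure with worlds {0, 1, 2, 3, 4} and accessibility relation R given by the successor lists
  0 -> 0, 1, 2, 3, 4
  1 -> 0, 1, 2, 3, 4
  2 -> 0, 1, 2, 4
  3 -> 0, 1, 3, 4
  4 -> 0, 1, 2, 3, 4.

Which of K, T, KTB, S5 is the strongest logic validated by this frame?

KTB

Reflexive (axiom T): yes — every world is R-related to itself.
Symmetric (axiom B): yes — every pair in R has its reverse in R.
Euclidean (axiom 5): no — 0 R 2 and 0 R 3, but not 2 R 3.
So F validates K, T, KTB; S5 would additionally require R to be Euclidean. The strongest is KTB.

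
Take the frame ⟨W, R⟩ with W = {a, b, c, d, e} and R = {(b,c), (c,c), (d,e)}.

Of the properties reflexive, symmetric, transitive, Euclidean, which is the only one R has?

Reflexive: no — a is not related to itself.
Symmetric: no — b R c but not c R b.
Transitive: yes — every two-step R-path is closed by a direct edge.
Euclidean: no — d R e and d R e, but not e R e.
Only transitive holds.

transitive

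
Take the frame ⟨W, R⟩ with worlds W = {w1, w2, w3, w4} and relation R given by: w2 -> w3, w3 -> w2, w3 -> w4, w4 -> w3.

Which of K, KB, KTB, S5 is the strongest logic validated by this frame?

KB

Symmetric (axiom B): yes — every pair in R has its reverse in R.
Reflexive (axiom T): no — w1 is not related to itself.
Euclidean (axiom 5): no — w3 R w2 and w3 R w4, but not w2 R w4.
So F validates K, KB; KTB would additionally require R to be reflexive. The strongest is KB.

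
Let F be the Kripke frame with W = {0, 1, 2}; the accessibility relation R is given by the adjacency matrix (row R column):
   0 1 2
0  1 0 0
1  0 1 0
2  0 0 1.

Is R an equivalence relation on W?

Yes

Reflexive: yes — every world is R-related to itself.
Symmetric: yes — every pair in R has its reverse in R.
Transitive: yes — every two-step R-path is closed by a direct edge.
So R is an equivalence relation.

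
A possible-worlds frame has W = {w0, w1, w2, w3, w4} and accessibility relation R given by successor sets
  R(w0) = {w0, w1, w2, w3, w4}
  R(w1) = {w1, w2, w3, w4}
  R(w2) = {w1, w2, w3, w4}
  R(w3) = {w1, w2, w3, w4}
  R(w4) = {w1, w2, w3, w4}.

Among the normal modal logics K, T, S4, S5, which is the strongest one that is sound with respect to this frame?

Reflexive (axiom T): yes — every world is R-related to itself.
Transitive (axiom 4): yes — every two-step R-path is closed by a direct edge.
Euclidean (axiom 5): no — w0 R w1 and w0 R w0, but not w1 R w0.
So F validates K, T, S4; S5 would additionally require R to be Euclidean. The strongest is S4.

S4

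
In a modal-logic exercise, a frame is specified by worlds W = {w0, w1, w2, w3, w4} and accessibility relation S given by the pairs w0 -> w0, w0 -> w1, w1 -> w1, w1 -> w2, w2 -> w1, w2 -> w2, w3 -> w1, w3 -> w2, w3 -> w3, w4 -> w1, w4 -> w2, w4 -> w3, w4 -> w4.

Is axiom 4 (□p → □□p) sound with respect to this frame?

No

Axiom 4 corresponds to the accessibility relation being transitive.
Transitive: no — w0 S w1 and w1 S w2, but not w0 S w2.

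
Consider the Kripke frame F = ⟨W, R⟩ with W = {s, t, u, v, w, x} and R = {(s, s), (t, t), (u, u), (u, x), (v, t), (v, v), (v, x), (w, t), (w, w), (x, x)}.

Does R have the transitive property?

Transitive: yes — every two-step R-path is closed by a direct edge.

Yes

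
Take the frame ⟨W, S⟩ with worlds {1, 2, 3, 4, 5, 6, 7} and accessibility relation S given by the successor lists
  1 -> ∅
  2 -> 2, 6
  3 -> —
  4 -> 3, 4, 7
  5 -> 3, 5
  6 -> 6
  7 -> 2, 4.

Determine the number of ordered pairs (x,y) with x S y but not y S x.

4

Enumerating: (2,6), (4,3), (5,3), (7,2).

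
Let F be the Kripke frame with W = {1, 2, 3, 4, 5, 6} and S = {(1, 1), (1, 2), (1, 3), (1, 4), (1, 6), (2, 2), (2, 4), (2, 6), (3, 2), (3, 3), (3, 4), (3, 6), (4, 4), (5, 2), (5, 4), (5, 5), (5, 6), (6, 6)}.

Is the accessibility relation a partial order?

Yes

Reflexive: yes — every world is S-related to itself.
Transitive: yes — every two-step S-path is closed by a direct edge.
Antisymmetric: yes — no distinct pair is related both ways.
So S is a partial order.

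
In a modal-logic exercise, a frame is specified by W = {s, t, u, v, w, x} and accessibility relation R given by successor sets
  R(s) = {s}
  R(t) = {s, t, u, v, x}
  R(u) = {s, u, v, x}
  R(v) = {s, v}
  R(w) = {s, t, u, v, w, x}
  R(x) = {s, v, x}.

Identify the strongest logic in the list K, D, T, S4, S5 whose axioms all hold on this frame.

Serial (axiom D): yes — every world has a successor (e.g. s R s).
Reflexive (axiom T): yes — every world is R-related to itself.
Transitive (axiom 4): yes — every two-step R-path is closed by a direct edge.
Euclidean (axiom 5): no — t R s and t R u, but not s R u.
So F validates K, D, T, S4; S5 would additionally require R to be Euclidean. The strongest is S4.

S4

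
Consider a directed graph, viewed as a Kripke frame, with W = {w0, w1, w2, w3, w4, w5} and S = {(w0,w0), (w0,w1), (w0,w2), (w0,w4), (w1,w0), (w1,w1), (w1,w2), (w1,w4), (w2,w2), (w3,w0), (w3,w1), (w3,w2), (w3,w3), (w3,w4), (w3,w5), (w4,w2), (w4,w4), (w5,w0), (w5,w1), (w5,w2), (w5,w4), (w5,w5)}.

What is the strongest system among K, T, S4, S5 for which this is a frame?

Reflexive (axiom T): yes — every world is S-related to itself.
Transitive (axiom 4): yes — every two-step S-path is closed by a direct edge.
Euclidean (axiom 5): no — w0 S w2 and w0 S w1, but not w2 S w1.
So F validates K, T, S4; S5 would additionally require S to be Euclidean. The strongest is S4.

S4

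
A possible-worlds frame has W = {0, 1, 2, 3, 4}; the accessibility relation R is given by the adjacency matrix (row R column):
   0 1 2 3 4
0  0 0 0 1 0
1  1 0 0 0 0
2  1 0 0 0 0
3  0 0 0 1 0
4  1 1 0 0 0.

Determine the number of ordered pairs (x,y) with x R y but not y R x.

Enumerating: (0,3), (1,0), (2,0), (4,0), (4,1).

5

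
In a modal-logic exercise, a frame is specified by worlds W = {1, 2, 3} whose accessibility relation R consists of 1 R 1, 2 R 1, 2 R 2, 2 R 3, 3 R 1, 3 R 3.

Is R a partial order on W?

Reflexive: yes — every world is R-related to itself.
Transitive: yes — every two-step R-path is closed by a direct edge.
Antisymmetric: yes — no distinct pair is related both ways.
So R is a partial order.

Yes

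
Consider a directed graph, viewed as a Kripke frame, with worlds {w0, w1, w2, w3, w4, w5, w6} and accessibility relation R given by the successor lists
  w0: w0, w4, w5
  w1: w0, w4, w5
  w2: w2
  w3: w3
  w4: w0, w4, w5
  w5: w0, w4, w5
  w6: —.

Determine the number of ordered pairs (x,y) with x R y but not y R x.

Enumerating: (w1,w0), (w1,w4), (w1,w5).

3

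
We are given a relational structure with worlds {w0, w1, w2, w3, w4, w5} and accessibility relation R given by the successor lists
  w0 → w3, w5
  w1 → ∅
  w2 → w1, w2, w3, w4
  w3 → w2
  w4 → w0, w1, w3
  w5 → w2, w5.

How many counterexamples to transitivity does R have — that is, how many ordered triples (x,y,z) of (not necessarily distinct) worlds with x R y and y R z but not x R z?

Enumerating: (w0,w3,w2), (w0,w5,w2), (w2,w4,w0), (w3,w2,w1), (w3,w2,w3), (w3,w2,w4), (w4,w0,w5), (w4,w3,w2), (w5,w2,w1), (w5,w2,w3), (w5,w2,w4).

11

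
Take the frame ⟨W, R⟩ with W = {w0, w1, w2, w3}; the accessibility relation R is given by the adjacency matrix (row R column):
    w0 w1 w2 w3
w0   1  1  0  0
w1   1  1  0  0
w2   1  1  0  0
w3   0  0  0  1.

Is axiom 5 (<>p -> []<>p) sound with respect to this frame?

By correspondence theory, 5 is valid on a frame iff R is Euclidean.
Euclidean: yes — any two successors of a common world are R-related.

Yes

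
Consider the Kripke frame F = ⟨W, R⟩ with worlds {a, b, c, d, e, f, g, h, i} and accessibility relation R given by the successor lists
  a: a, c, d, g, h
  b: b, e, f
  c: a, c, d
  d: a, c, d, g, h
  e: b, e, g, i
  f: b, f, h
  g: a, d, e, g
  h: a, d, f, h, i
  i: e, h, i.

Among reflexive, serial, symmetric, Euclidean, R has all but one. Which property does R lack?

Reflexive: yes — every world is R-related to itself.
Serial: yes — every world has a successor (e.g. a R a).
Symmetric: yes — every pair in R has its reverse in R.
Euclidean: no — a R c and a R g, but not c R g.
Only Euclidean fails.

Euclidean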